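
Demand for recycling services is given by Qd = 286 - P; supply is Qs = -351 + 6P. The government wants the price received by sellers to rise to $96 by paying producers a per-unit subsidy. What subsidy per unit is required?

At a seller price of 96, quantity supplied is -351 + 6·96 = 225.
Buyers absorb 225 only when they pay Pb with 286 − 1·Pb = 225, i.e. Pb = 61.
s = Ps − Pb = 96 − 61 = 35.

Required subsidy s = $35 per unit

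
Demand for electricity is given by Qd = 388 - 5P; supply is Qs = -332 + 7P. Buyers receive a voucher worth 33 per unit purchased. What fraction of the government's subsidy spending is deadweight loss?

Pre-subsidy: 388 - 5P = -332 + 7P gives P* = 60, Q* = 88.
With the rebate, buyers effectively pay Pb = Ps − 33, where Ps is the price sellers receive.
Demand in terms of Ps becomes Qd = 388 − 5(Ps − 33) = 553 - 5Ps. Setting this equal to supply: 553 - 5Ps = -332 + 7Ps, so Ps = 73.75.
Buyers pay Pb = 73.75 − 33 = 40.75; Q' = -332 + 7·73.75 = 184.25.
ΔCS = ½(88 + 184.25)(60 − 40.75) = 2620.40625; ΔPS = ½(88 + 184.25)(73.75 − 60) = 1871.71875.
Government spending = 33 × 184.25 = 6080.25.
DWL = ½ × 33 × (184.25 − 88) = 1588.125; fraction = 1588.125 / 6080.25 = 35/134.

DWL / government spending = 35/134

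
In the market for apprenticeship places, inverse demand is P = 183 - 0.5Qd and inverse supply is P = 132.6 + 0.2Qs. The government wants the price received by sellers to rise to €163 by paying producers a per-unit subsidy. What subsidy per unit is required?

Required subsidy s = €56 per unit

At a seller price of 163, quantity supplied is -663 + 5·163 = 152.
Buyers absorb 152 only when they pay Pb = 183 − 0.5·152 = 107.
s = Ps − Pb = 163 − 107 = 56.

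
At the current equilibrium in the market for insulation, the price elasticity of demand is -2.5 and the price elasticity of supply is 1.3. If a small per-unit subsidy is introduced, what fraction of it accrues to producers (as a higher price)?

Producer share = 25/38

For a small subsidy around the equilibrium, the benefit split depends on the relative slopes, which at a point are proportional to the elasticities.
Buyer share = εs/(εs + |εd|) = 1.3/(1.3 + 2.5) = 13/38; seller share = |εd|/(εs + |εd|) = 25/38.
So producers capture 25/38 of the subsidy.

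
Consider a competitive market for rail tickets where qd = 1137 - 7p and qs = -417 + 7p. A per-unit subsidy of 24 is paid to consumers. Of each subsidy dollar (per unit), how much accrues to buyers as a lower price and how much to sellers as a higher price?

Buyers gain 12 per unit; sellers gain 12 per unit

Pre-subsidy: 1137 - 7p = -417 + 7p gives p* = 111, q* = 360.
With the rebate, buyers effectively pay pb = ps − 24, where ps is the price sellers receive.
Demand in terms of ps becomes qd = 1137 − 7(ps − 24) = 1305 - 7ps. Setting this equal to supply: 1305 - 7ps = -417 + 7ps, so ps = 123.
Buyers pay pb = 123 − 24 = 99; q' = -417 + 7·123 = 444.
Buyers' price falls by p* − pb = 111 − 99 = 12; sellers' price rises by ps − p* = 123 − 111 = 12.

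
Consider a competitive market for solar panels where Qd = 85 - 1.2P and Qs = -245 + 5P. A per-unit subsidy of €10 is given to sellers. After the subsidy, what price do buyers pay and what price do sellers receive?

Pre-subsidy: 85 - 1.2P = -245 + 5P gives P* = 1650/31, Q* = 655/31.
With the subsidy, sellers receive Ps = Pb + 10 for each unit, where Pb is the price buyers pay.
Supply in terms of Pb becomes Qs = -245 + 5(Pb + 10) = -195 + 5Pb. Setting this equal to demand: 85 - 1.2Pb = -195 + 5Pb, so Pb = 1400/31.
Sellers receive Ps = 1400/31 + 10 = 1710/31; Q' = 85 − 1.2·(1400/31) = 955/31.

Buyers pay 1400/31; sellers receive 1710/31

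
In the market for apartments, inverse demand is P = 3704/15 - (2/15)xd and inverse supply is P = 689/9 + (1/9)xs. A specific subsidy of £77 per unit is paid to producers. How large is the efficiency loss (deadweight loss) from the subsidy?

Deadweight loss = £12127.5

Pre-subsidy: 3704/15 - (2/15)x = 689/9 + (1/9)x gives x* = 697 and P* = 154.
With the subsidy, sellers receive Ps = Pb + 77 for each unit, where Pb is the price buyers pay.
On the curves, Pb = 3704/15 - (2/15)x and Ps = 689/9 + (1/9)x; the wedge Ps − Pb = 77 gives 689/9 + (1/9)x − (3704/15 - (2/15)x) = 77, so x' = 1012.
Then Pb = 3704/15 − (2/15)·1012 = 112 and Ps = 689/9 + (1/9)·1012 = 189.
The subsidy expands output by 1012 − 697 = 315 past the efficient level; on those units the gap between marginal cost and willingness to pay runs from 0 up to 77.
DWL = ½ × 77 × 315 = 12127.5.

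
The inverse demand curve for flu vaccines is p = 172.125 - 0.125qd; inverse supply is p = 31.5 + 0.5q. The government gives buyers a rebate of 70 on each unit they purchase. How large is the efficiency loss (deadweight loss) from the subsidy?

Pre-subsidy: 172.125 - 0.125q = 31.5 + 0.5q gives q* = 225 and p* = 144.
With the rebate, buyers effectively pay pb = ps − 70, where ps is the price sellers receive.
On the curves, pb = 172.125 - 0.125q and ps = 31.5 + 0.5q; the wedge ps − pb = 70 gives 31.5 + 0.5q − (172.125 - 0.125q) = 70, so q' = 337.
Then pb = 172.125 − 0.125·337 = 130 and ps = 31.5 + 0.5·337 = 200.
The subsidy expands output by 337 − 225 = 112 past the efficient level; on those units the gap between marginal cost and willingness to pay runs from 0 up to 70.
DWL = ½ × 70 × 112 = 3920.

Deadweight loss = 3920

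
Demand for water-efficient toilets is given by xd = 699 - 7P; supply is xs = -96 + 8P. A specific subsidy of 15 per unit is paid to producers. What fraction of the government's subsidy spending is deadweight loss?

DWL / government spending = 7/96

Pre-subsidy: 699 - 7P = -96 + 8P gives P* = 53, x* = 328.
With the subsidy, sellers receive Ps = Pb + 15 for each unit, where Pb is the price buyers pay.
Supply in terms of Pb becomes xs = -96 + 8(Pb + 15) = 24 + 8Pb. Setting this equal to demand: 699 - 7Pb = 24 + 8Pb, so Pb = 45.
Sellers receive Ps = 45 + 15 = 60; x' = 699 − 7·45 = 384.
ΔCS = ½(328 + 384)(53 − 45) = 2848; ΔPS = ½(328 + 384)(60 − 53) = 2492.
Government spending = 15 × 384 = 5760.
DWL = ½ × 15 × (384 − 328) = 420; fraction = 420 / 5760 = 7/96.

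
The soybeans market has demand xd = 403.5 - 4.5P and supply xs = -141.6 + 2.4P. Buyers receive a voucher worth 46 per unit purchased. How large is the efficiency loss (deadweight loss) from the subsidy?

Pre-subsidy: 403.5 - 4.5P = -141.6 + 2.4P gives P* = 79, x* = 48.
With the rebate, buyers effectively pay Pb = Ps − 46, where Ps is the price sellers receive.
Demand in terms of Ps becomes xd = 403.5 − 4.5(Ps − 46) = 610.5 - 4.5Ps. Setting this equal to supply: 610.5 - 4.5Ps = -141.6 + 2.4Ps, so Ps = 109.
Buyers pay Pb = 109 − 46 = 63; x' = -141.6 + 2.4·109 = 120.
The subsidy expands output by 120 − 48 = 72 past the efficient level; on those units the gap between marginal cost and willingness to pay runs from 0 up to 46.
DWL = ½ × 46 × 72 = 1656.

Deadweight loss = 1656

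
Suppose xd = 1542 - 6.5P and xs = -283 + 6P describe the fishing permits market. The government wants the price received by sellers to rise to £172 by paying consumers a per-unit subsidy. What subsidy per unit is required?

At a seller price of 172, quantity supplied is -283 + 6·172 = 749.
Buyers absorb 749 only when they pay Pb with 1542 − 6.5·Pb = 749, i.e. Pb = 122.
s = Ps − Pb = 172 − 122 = 50.

Required subsidy s = £50 per unit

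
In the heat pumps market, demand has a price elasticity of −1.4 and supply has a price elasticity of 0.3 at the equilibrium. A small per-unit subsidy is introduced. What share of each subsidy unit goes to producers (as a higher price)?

Producer share = 14/17

For a small subsidy around the equilibrium, the benefit split depends on the relative slopes, which at a point are proportional to the elasticities.
Buyer share = εs/(εs + |εd|) = 0.3/(0.3 + 1.4) = 3/17; seller share = |εd|/(εs + |εd|) = 14/17.
So producers capture 14/17 of the subsidy.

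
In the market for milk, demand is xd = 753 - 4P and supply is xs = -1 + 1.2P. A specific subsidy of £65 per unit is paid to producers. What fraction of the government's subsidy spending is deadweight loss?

Pre-subsidy: 753 - 4P = -1 + 1.2P gives P* = 145, x* = 173.
With the subsidy, sellers receive Ps = Pb + 65 for each unit, where Pb is the price buyers pay.
Supply in terms of Pb becomes xs = -1 + 1.2(Pb + 65) = 77 + 1.2Pb. Setting this equal to demand: 753 - 4Pb = 77 + 1.2Pb, so Pb = 130.
Sellers receive Ps = 130 + 65 = 195; x' = 753 − 4·130 = 233.
ΔCS = ½(173 + 233)(145 − 130) = 3045; ΔPS = ½(173 + 233)(195 − 145) = 10150.
Government spending = 65 × 233 = 15145.
DWL = ½ × 65 × (233 − 173) = 1950; fraction = 1950 / 15145 = 30/233.

DWL / government spending = 30/233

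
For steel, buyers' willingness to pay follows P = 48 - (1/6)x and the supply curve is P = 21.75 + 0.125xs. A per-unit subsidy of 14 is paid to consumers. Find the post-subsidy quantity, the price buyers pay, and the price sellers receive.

Pre-subsidy: 48 - (1/6)x = 21.75 + 0.125x gives x* = 90 and P* = 33.
With the rebate, buyers effectively pay Pb = Ps − 14, where Ps is the price sellers receive.
On the curves, Pb = 48 - (1/6)x and Ps = 21.75 + 0.125x; the wedge Ps − Pb = 14 gives 21.75 + 0.125x − (48 - (1/6)x) = 14, so x' = 138.
Then Pb = 48 − (1/6)·138 = 25 and Ps = 21.75 + 0.125·138 = 39.

x' = 138; buyers pay 25; sellers receive 39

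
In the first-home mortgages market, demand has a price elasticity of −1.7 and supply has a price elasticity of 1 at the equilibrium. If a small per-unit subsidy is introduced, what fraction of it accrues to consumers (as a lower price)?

For a small subsidy around the equilibrium, the benefit split depends on the relative slopes, which at a point are proportional to the elasticities.
Buyer share = εs/(εs + |εd|) = 1/(1 + 1.7) = 10/27; seller share = |εd|/(εs + |εd|) = 17/27.

Consumer share = 10/27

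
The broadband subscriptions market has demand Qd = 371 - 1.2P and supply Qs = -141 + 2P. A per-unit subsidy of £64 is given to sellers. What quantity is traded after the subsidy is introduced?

Q' = 227

Pre-subsidy: 371 - 1.2P = -141 + 2P gives P* = 160, Q* = 179.
With the subsidy, sellers receive Ps = Pb + 64 for each unit, where Pb is the price buyers pay.
Supply in terms of Pb becomes Qs = -141 + 2(Pb + 64) = -13 + 2Pb. Setting this equal to demand: 371 - 1.2Pb = -13 + 2Pb, so Pb = 120.
Sellers receive Ps = 120 + 64 = 184; Q' = 371 − 1.2·120 = 227.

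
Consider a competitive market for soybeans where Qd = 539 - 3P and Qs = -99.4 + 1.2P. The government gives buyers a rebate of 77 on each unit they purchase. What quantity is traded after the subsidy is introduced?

Pre-subsidy: 539 - 3P = -99.4 + 1.2P gives P* = 152, Q* = 83.
With the rebate, buyers effectively pay Pb = Ps − 77, where Ps is the price sellers receive.
Demand in terms of Ps becomes Qd = 539 − 3(Ps − 77) = 770 - 3Ps. Setting this equal to supply: 770 - 3Ps = -99.4 + 1.2Ps, so Ps = 207.
Buyers pay Pb = 207 − 77 = 130; Q' = -99.4 + 1.2·207 = 149.

Q' = 149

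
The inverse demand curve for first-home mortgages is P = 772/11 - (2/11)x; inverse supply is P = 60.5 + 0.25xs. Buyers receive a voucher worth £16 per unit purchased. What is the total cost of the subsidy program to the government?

Government cost = 18080/19

Pre-subsidy: 772/11 - (2/11)x = 60.5 + 0.25x gives x* = 426/19 and P* = 1256/19.
With the rebate, buyers effectively pay Pb = Ps − 16, where Ps is the price sellers receive.
On the curves, Pb = 772/11 - (2/11)x and Ps = 60.5 + 0.25x; the wedge Ps − Pb = 16 gives 60.5 + 0.25x − (772/11 - (2/11)x) = 16, so x' = 1130/19.
Then Pb = 772/11 − (2/11)·(1130/19) = 1128/19 and Ps = 60.5 + 0.25·(1130/19) = 1432/19.
Government outlay = subsidy × quantity = 16 × 1130/19 = 18080/19.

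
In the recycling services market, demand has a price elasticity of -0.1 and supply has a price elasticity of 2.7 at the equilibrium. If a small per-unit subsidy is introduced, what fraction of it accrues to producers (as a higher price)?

Producer share = 1/28

For a small subsidy around the equilibrium, the benefit split depends on the relative slopes, which at a point are proportional to the elasticities.
Buyer share = εs/(εs + |εd|) = 2.7/(2.7 + 0.1) = 27/28; seller share = |εd|/(εs + |εd|) = 1/28.
So producers capture 1/28 of the subsidy.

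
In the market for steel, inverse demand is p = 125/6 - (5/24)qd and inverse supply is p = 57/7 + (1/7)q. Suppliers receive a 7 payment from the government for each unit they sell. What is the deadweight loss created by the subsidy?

Pre-subsidy: 125/6 - (5/24)q = 57/7 + (1/7)q gives q* = 2132/59 and p* = 785/59.
With the subsidy, sellers receive ps = pb + 7 for each unit, where pb is the price buyers pay.
On the curves, pb = 125/6 - (5/24)q and ps = 57/7 + (1/7)q; the wedge ps − pb = 7 gives 57/7 + (1/7)q − (125/6 - (5/24)q) = 7, so q' = 3308/59.
Then pb = 125/6 − (5/24)·(3308/59) = 540/59 and ps = 57/7 + (1/7)·(3308/59) = 953/59.
The subsidy expands output by 3308/59 − 2132/59 = 1176/59 past the efficient level; on those units the gap between marginal cost and willingness to pay runs from 0 up to 7.
DWL = ½ × 7 × 1176/59 = 4116/59.

Deadweight loss = 4116/59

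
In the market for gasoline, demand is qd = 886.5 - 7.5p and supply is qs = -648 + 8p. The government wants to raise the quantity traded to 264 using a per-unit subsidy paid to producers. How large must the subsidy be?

At q = 264, invert demand for the buyer price: pb = (886.5 − 264)/7.5 = 83; invert supply for the seller price: ps = (264 − (-648))/8 = 114.
The subsidy must fill the gap: s = ps − pb = 114 − 83 = 31.

Required subsidy s = 31 per unit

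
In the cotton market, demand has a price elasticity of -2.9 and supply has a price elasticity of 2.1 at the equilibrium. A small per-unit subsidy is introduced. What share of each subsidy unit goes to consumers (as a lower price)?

For a small subsidy around the equilibrium, the benefit split depends on the relative slopes, which at a point are proportional to the elasticities.
Buyer share = εs/(εs + |εd|) = 2.1/(2.1 + 2.9) = 0.42; seller share = |εd|/(εs + |εd|) = 0.58.

Consumer share = 0.42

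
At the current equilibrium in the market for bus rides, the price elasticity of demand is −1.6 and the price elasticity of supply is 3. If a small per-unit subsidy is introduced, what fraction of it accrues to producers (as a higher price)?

Producer share = 8/23

For a small subsidy around the equilibrium, the benefit split depends on the relative slopes, which at a point are proportional to the elasticities.
Buyer share = εs/(εs + |εd|) = 3/(3 + 1.6) = 15/23; seller share = |εd|/(εs + |εd|) = 8/23.
So producers capture 8/23 of the subsidy.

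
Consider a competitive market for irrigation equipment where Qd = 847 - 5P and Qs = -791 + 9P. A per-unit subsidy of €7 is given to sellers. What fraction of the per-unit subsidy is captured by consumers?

Consumer share = 9/14

Pre-subsidy: 847 - 5P = -791 + 9P gives P* = 117, Q* = 262.
With the subsidy, sellers receive Ps = Pb + 7 for each unit, where Pb is the price buyers pay.
Supply in terms of Pb becomes Qs = -791 + 9(Pb + 7) = -728 + 9Pb. Setting this equal to demand: 847 - 5Pb = -728 + 9Pb, so Pb = 112.5.
Sellers receive Ps = 112.5 + 7 = 119.5; Q' = 847 − 5·112.5 = 284.5.
Buyers' price falls by P* − Pb = 117 − 112.5 = 4.5; sellers' price rises by Ps − P* = 119.5 − 117 = 2.5.
So consumers capture 4.5/7 = 9/14 of each unit of subsidy.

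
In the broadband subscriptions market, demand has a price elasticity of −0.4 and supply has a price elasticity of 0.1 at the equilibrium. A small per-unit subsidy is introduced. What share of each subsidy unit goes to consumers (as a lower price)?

Consumer share = 0.2

For a small subsidy around the equilibrium, the benefit split depends on the relative slopes, which at a point are proportional to the elasticities.
Buyer share = εs/(εs + |εd|) = 0.1/(0.1 + 0.4) = 0.2; seller share = |εd|/(εs + |εd|) = 0.8.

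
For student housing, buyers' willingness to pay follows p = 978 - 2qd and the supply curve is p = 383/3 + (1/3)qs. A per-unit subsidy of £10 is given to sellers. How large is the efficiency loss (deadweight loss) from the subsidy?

Pre-subsidy: 978 - 2q = 383/3 + (1/3)q gives q* = 2551/7 and p* = 1744/7.
With the subsidy, sellers receive ps = pb + 10 for each unit, where pb is the price buyers pay.
On the curves, pb = 978 - 2q and ps = 383/3 + (1/3)q; the wedge ps − pb = 10 gives 383/3 + (1/3)q − (978 - 2q) = 10, so q' = 2581/7.
Then pb = 978 − 2·(2581/7) = 1684/7 and ps = 383/3 + (1/3)·(2581/7) = 1754/7.
The subsidy expands output by 2581/7 − 2551/7 = 30/7 past the efficient level; on those units the gap between marginal cost and willingness to pay runs from 0 up to 10.
DWL = ½ × 10 × 30/7 = 150/7.

Deadweight loss = 150/7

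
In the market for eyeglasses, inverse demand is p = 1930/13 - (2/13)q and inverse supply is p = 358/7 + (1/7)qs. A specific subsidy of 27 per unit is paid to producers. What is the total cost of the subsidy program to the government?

Pre-subsidy: 1930/13 - (2/13)q = 358/7 + (1/7)q gives q* = 328 and p* = 98.
With the subsidy, sellers receive ps = pb + 27 for each unit, where pb is the price buyers pay.
On the curves, pb = 1930/13 - (2/13)q and ps = 358/7 + (1/7)q; the wedge ps − pb = 27 gives 358/7 + (1/7)q − (1930/13 - (2/13)q) = 27, so q' = 419.
Then pb = 1930/13 − (2/13)·419 = 84 and ps = 358/7 + (1/7)·419 = 111.
Government outlay = subsidy × quantity = 27 × 419 = 11313.

Government cost = 11313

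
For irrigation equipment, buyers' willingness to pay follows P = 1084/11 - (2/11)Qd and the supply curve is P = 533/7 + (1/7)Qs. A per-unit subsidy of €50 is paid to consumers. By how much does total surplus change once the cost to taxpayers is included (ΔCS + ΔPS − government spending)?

Net change in total surplus = -€3850

Pre-subsidy: 1084/11 - (2/11)Q = 533/7 + (1/7)Q gives Q* = 69 and P* = 86.
With the rebate, buyers effectively pay Pb = Ps − 50, where Ps is the price sellers receive.
On the curves, Pb = 1084/11 - (2/11)Q and Ps = 533/7 + (1/7)Q; the wedge Ps − Pb = 50 gives 533/7 + (1/7)Q − (1084/11 - (2/11)Q) = 50, so Q' = 223.
Then Pb = 1084/11 − (2/11)·223 = 58 and Ps = 533/7 + (1/7)·223 = 108.
ΔCS = ½(69 + 223)(86 − 58) = 4088; ΔPS = ½(69 + 223)(108 − 86) = 3212.
Government spending = 50 × 223 = 11150.
Net change = 4088 + 3212 − 11150 = -3850. The loss equals the DWL triangle ½·50·154.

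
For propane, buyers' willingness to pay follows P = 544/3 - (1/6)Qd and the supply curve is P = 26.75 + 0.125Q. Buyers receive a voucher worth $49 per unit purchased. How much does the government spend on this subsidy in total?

Pre-subsidy: 544/3 - (1/6)Q = 26.75 + 0.125Q gives Q* = 530 and P* = 93.
With the rebate, buyers effectively pay Pb = Ps − 49, where Ps is the price sellers receive.
On the curves, Pb = 544/3 - (1/6)Q and Ps = 26.75 + 0.125Q; the wedge Ps − Pb = 49 gives 26.75 + 0.125Q − (544/3 - (1/6)Q) = 49, so Q' = 698.
Then Pb = 544/3 − (1/6)·698 = 65 and Ps = 26.75 + 0.125·698 = 114.
Government outlay = subsidy × quantity = 49 × 698 = 34202.

Government cost = $34202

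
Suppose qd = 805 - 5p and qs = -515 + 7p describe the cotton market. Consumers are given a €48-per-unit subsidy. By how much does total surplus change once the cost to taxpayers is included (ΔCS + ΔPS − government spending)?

Net change in total surplus = -€3360

Pre-subsidy: 805 - 5p = -515 + 7p gives p* = 110, q* = 255.
With the rebate, buyers effectively pay pb = ps − 48, where ps is the price sellers receive.
Demand in terms of ps becomes qd = 805 − 5(ps − 48) = 1045 - 5ps. Setting this equal to supply: 1045 - 5ps = -515 + 7ps, so ps = 130.
Buyers pay pb = 130 − 48 = 82; q' = -515 + 7·130 = 395.
ΔCS = ½(255 + 395)(110 − 82) = 9100; ΔPS = ½(255 + 395)(130 − 110) = 6500.
Government spending = 48 × 395 = 18960.
Net change = 9100 + 6500 − 18960 = -3360. The loss equals the DWL triangle ½·48·140.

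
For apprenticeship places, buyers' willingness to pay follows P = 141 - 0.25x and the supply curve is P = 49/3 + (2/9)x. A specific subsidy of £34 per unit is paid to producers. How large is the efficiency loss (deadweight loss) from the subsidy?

Deadweight loss = £1224

Pre-subsidy: 141 - 0.25x = 49/3 + (2/9)x gives x* = 264 and P* = 75.
With the subsidy, sellers receive Ps = Pb + 34 for each unit, where Pb is the price buyers pay.
On the curves, Pb = 141 - 0.25x and Ps = 49/3 + (2/9)x; the wedge Ps − Pb = 34 gives 49/3 + (2/9)x − (141 - 0.25x) = 34, so x' = 336.
Then Pb = 141 − 0.25·336 = 57 and Ps = 49/3 + (2/9)·336 = 91.
The subsidy expands output by 336 − 264 = 72 past the efficient level; on those units the gap between marginal cost and willingness to pay runs from 0 up to 34.
DWL = ½ × 34 × 72 = 1224.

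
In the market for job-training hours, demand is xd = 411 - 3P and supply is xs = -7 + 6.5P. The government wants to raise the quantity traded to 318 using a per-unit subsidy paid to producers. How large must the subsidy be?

At x = 318, invert demand for the buyer price: Pb = (411 − 318)/3 = 31; invert supply for the seller price: Ps = (318 − (-7))/6.5 = 50.
The subsidy must fill the gap: s = Ps − Pb = 50 − 31 = 19.

Required subsidy s = 19 per unit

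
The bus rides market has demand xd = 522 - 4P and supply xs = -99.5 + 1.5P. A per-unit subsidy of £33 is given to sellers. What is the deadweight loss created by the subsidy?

Pre-subsidy: 522 - 4P = -99.5 + 1.5P gives P* = 113, x* = 70.
With the subsidy, sellers receive Ps = Pb + 33 for each unit, where Pb is the price buyers pay.
Supply in terms of Pb becomes xs = -99.5 + 1.5(Pb + 33) = -50 + 1.5Pb. Setting this equal to demand: 522 - 4Pb = -50 + 1.5Pb, so Pb = 104.
Sellers receive Ps = 104 + 33 = 137; x' = 522 − 4·104 = 106.
The subsidy expands output by 106 − 70 = 36 past the efficient level; on those units the gap between marginal cost and willingness to pay runs from 0 up to 33.
DWL = ½ × 33 × 36 = 594.

Deadweight loss = £594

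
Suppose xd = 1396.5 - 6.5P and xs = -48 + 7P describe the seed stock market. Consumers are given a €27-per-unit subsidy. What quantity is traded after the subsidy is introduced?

x' = 792

Pre-subsidy: 1396.5 - 6.5P = -48 + 7P gives P* = 107, x* = 701.
With the rebate, buyers effectively pay Pb = Ps − 27, where Ps is the price sellers receive.
Demand in terms of Ps becomes xd = 1396.5 − 6.5(Ps − 27) = 1572 - 6.5Ps. Setting this equal to supply: 1572 - 6.5Ps = -48 + 7Ps, so Ps = 120.
Buyers pay Pb = 120 − 27 = 93; x' = -48 + 7·120 = 792.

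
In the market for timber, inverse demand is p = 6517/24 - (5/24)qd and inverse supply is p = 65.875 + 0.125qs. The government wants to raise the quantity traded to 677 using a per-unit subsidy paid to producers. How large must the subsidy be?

At q = 677, from the demand curve buyers pay pb = 6517/24 − (5/24)·677 = 130.5; from the supply curve sellers need ps = 65.875 + 0.125·677 = 150.5.
The subsidy must fill the gap: s = ps − pb = 150.5 − 130.5 = 20.

Required subsidy s = 20 per unit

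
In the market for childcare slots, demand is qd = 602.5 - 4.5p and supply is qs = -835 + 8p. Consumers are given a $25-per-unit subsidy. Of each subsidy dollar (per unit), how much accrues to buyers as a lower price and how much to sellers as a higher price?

Buyers gain $16 per unit; sellers gain $9 per unit

Pre-subsidy: 602.5 - 4.5p = -835 + 8p gives p* = 115, q* = 85.
With the rebate, buyers effectively pay pb = ps − 25, where ps is the price sellers receive.
Demand in terms of ps becomes qd = 602.5 − 4.5(ps − 25) = 715 - 4.5ps. Setting this equal to supply: 715 - 4.5ps = -835 + 8ps, so ps = 124.
Buyers pay pb = 124 − 25 = 99; q' = -835 + 8·124 = 157.
Buyers' price falls by p* − pb = 115 − 99 = 16; sellers' price rises by ps − p* = 124 − 115 = 9.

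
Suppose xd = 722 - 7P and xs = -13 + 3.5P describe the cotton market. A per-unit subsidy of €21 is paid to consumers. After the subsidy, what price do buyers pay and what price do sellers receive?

Pre-subsidy: 722 - 7P = -13 + 3.5P gives P* = 70, x* = 232.
With the rebate, buyers effectively pay Pb = Ps − 21, where Ps is the price sellers receive.
Demand in terms of Ps becomes xd = 722 − 7(Ps − 21) = 869 - 7Ps. Setting this equal to supply: 869 - 7Ps = -13 + 3.5Ps, so Ps = 84.
Buyers pay Pb = 84 − 21 = 63; x' = -13 + 3.5·84 = 281.

Buyers pay €63; sellers receive €84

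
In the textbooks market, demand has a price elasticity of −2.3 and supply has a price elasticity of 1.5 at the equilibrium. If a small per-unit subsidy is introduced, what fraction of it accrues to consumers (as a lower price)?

For a small subsidy around the equilibrium, the benefit split depends on the relative slopes, which at a point are proportional to the elasticities.
Buyer share = εs/(εs + |εd|) = 1.5/(1.5 + 2.3) = 15/38; seller share = |εd|/(εs + |εd|) = 23/38.

Consumer share = 15/38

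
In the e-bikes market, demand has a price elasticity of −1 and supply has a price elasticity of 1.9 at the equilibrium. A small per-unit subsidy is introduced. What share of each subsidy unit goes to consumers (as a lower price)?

For a small subsidy around the equilibrium, the benefit split depends on the relative slopes, which at a point are proportional to the elasticities.
Buyer share = εs/(εs + |εd|) = 1.9/(1.9 + 1) = 19/29; seller share = |εd|/(εs + |εd|) = 10/29.

Consumer share = 19/29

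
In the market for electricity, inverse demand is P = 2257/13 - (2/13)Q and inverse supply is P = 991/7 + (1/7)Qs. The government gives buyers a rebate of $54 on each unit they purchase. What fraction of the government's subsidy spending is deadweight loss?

DWL / government spending = 91/290

Pre-subsidy: 2257/13 - (2/13)Q = 991/7 + (1/7)Q gives Q* = 108 and P* = 157.
With the rebate, buyers effectively pay Pb = Ps − 54, where Ps is the price sellers receive.
On the curves, Pb = 2257/13 - (2/13)Q and Ps = 991/7 + (1/7)Q; the wedge Ps − Pb = 54 gives 991/7 + (1/7)Q − (2257/13 - (2/13)Q) = 54, so Q' = 290.
Then Pb = 2257/13 − (2/13)·290 = 129 and Ps = 991/7 + (1/7)·290 = 183.
ΔCS = ½(108 + 290)(157 − 129) = 5572; ΔPS = ½(108 + 290)(183 − 157) = 5174.
Government spending = 54 × 290 = 15660.
DWL = ½ × 54 × (290 − 108) = 4914; fraction = 4914 / 15660 = 91/290.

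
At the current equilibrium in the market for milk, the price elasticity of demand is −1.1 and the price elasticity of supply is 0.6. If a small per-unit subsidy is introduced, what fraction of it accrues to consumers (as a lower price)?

For a small subsidy around the equilibrium, the benefit split depends on the relative slopes, which at a point are proportional to the elasticities.
Buyer share = εs/(εs + |εd|) = 0.6/(0.6 + 1.1) = 6/17; seller share = |εd|/(εs + |εd|) = 11/17.

Consumer share = 6/17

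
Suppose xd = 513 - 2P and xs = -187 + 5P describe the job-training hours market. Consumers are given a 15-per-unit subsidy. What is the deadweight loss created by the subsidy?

Deadweight loss = 1125/7

Pre-subsidy: 513 - 2P = -187 + 5P gives P* = 100, x* = 313.
With the rebate, buyers effectively pay Pb = Ps − 15, where Ps is the price sellers receive.
Demand in terms of Ps becomes xd = 513 − 2(Ps − 15) = 543 - 2Ps. Setting this equal to supply: 543 - 2Ps = -187 + 5Ps, so Ps = 730/7.
Buyers pay Pb = 730/7 − 15 = 625/7; x' = -187 + 5·(730/7) = 2341/7.
The subsidy expands output by 2341/7 − 313 = 150/7 past the efficient level; on those units the gap between marginal cost and willingness to pay runs from 0 up to 15.
DWL = ½ × 15 × 150/7 = 1125/7.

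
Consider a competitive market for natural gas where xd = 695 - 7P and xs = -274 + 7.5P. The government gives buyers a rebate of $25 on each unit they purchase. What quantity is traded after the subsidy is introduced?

x' = 9214/29

Pre-subsidy: 695 - 7P = -274 + 7.5P gives P* = 1938/29, x* = 6589/29.
With the rebate, buyers effectively pay Pb = Ps − 25, where Ps is the price sellers receive.
Demand in terms of Ps becomes xd = 695 − 7(Ps − 25) = 870 - 7Ps. Setting this equal to supply: 870 - 7Ps = -274 + 7.5Ps, so Ps = 2288/29.
Buyers pay Pb = 2288/29 − 25 = 1563/29; x' = -274 + 7.5·(2288/29) = 9214/29.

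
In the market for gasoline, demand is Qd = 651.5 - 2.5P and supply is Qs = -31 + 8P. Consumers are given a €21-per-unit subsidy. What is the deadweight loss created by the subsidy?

Deadweight loss = €420

Pre-subsidy: 651.5 - 2.5P = -31 + 8P gives P* = 65, Q* = 489.
With the rebate, buyers effectively pay Pb = Ps − 21, where Ps is the price sellers receive.
Demand in terms of Ps becomes Qd = 651.5 − 2.5(Ps − 21) = 704 - 2.5Ps. Setting this equal to supply: 704 - 2.5Ps = -31 + 8Ps, so Ps = 70.
Buyers pay Pb = 70 − 21 = 49; Q' = -31 + 8·70 = 529.
The subsidy expands output by 529 − 489 = 40 past the efficient level; on those units the gap between marginal cost and willingness to pay runs from 0 up to 21.
DWL = ½ × 21 × 40 = 420.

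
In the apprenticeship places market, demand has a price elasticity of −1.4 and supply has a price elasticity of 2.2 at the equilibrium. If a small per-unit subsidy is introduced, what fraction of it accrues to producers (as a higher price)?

For a small subsidy around the equilibrium, the benefit split depends on the relative slopes, which at a point are proportional to the elasticities.
Buyer share = εs/(εs + |εd|) = 2.2/(2.2 + 1.4) = 11/18; seller share = |εd|/(εs + |εd|) = 7/18.
So producers capture 7/18 of the subsidy.

Producer share = 7/18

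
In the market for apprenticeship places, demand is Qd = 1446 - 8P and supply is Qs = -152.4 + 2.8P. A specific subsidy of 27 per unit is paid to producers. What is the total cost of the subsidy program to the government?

Government cost = 8586

Pre-subsidy: 1446 - 8P = -152.4 + 2.8P gives P* = 148, Q* = 262.
With the subsidy, sellers receive Ps = Pb + 27 for each unit, where Pb is the price buyers pay.
Supply in terms of Pb becomes Qs = -152.4 + 2.8(Pb + 27) = -76.8 + 2.8Pb. Setting this equal to demand: 1446 - 8Pb = -76.8 + 2.8Pb, so Pb = 141.
Sellers receive Ps = 141 + 27 = 168; Q' = 1446 − 8·141 = 318.
Government outlay = subsidy × quantity = 27 × 318 = 8586.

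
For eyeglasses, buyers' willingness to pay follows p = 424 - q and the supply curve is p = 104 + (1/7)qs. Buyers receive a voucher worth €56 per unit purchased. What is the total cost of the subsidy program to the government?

Pre-subsidy: 424 - q = 104 + (1/7)q gives q* = 280 and p* = 144.
With the rebate, buyers effectively pay pb = ps − 56, where ps is the price sellers receive.
On the curves, pb = 424 - q and ps = 104 + (1/7)q; the wedge ps − pb = 56 gives 104 + (1/7)q − (424 - q) = 56, so q' = 329.
Then pb = 424 − 1·329 = 95 and ps = 104 + (1/7)·329 = 151.
Government outlay = subsidy × quantity = 56 × 329 = 18424.

Government cost = €18424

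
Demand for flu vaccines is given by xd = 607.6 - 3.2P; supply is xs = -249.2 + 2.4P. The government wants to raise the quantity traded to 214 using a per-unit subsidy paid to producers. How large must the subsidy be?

Required subsidy s = 70 per unit

At x = 214, invert demand for the buyer price: Pb = (607.6 − 214)/3.2 = 123; invert supply for the seller price: Ps = (214 − (-249.2))/2.4 = 193.
The subsidy must fill the gap: s = Ps − Pb = 193 − 123 = 70.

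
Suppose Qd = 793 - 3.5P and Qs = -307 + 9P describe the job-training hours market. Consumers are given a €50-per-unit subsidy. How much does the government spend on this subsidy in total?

Pre-subsidy: 793 - 3.5P = -307 + 9P gives P* = 88, Q* = 485.
With the rebate, buyers effectively pay Pb = Ps − 50, where Ps is the price sellers receive.
Demand in terms of Ps becomes Qd = 793 − 3.5(Ps − 50) = 968 - 3.5Ps. Setting this equal to supply: 968 - 3.5Ps = -307 + 9Ps, so Ps = 102.
Buyers pay Pb = 102 − 50 = 52; Q' = -307 + 9·102 = 611.
Government outlay = subsidy × quantity = 50 × 611 = 30550.

Government cost = €30550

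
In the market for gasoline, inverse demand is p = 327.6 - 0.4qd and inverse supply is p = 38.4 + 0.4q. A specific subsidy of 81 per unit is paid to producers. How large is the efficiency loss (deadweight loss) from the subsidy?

Deadweight loss = 4100.625

Pre-subsidy: 327.6 - 0.4q = 38.4 + 0.4q gives q* = 361.5 and p* = 183.
With the subsidy, sellers receive ps = pb + 81 for each unit, where pb is the price buyers pay.
On the curves, pb = 327.6 - 0.4q and ps = 38.4 + 0.4q; the wedge ps − pb = 81 gives 38.4 + 0.4q − (327.6 - 0.4q) = 81, so q' = 462.75.
Then pb = 327.6 − 0.4·462.75 = 142.5 and ps = 38.4 + 0.4·462.75 = 223.5.
The subsidy expands output by 462.75 − 361.5 = 101.25 past the efficient level; on those units the gap between marginal cost and willingness to pay runs from 0 up to 81.
DWL = ½ × 81 × 101.25 = 4100.625.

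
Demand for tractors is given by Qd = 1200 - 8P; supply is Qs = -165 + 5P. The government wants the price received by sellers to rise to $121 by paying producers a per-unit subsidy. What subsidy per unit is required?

At a seller price of 121, quantity supplied is -165 + 5·121 = 440.
Buyers absorb 440 only when they pay Pb with 1200 − 8·Pb = 440, i.e. Pb = 95.
s = Ps − Pb = 121 − 95 = 26.

Required subsidy s = $26 per unit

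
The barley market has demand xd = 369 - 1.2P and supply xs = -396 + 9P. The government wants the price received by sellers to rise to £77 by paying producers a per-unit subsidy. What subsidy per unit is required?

Required subsidy s = £17 per unit

At a seller price of 77, quantity supplied is -396 + 9·77 = 297.
Buyers absorb 297 only when they pay Pb with 369 − 1.2·Pb = 297, i.e. Pb = 60.
s = Ps − Pb = 77 − 60 = 17.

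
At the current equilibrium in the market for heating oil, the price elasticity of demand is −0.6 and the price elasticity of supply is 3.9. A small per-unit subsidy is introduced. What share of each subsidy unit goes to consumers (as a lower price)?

Consumer share = 13/15

For a small subsidy around the equilibrium, the benefit split depends on the relative slopes, which at a point are proportional to the elasticities.
Buyer share = εs/(εs + |εd|) = 3.9/(3.9 + 0.6) = 13/15; seller share = |εd|/(εs + |εd|) = 2/15.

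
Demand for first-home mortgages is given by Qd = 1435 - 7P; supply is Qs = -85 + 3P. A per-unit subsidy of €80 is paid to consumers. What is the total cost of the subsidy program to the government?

Pre-subsidy: 1435 - 7P = -85 + 3P gives P* = 152, Q* = 371.
With the rebate, buyers effectively pay Pb = Ps − 80, where Ps is the price sellers receive.
Demand in terms of Ps becomes Qd = 1435 − 7(Ps − 80) = 1995 - 7Ps. Setting this equal to supply: 1995 - 7Ps = -85 + 3Ps, so Ps = 208.
Buyers pay Pb = 208 − 80 = 128; Q' = -85 + 3·208 = 539.
Government outlay = subsidy × quantity = 80 × 539 = 43120.

Government cost = €43120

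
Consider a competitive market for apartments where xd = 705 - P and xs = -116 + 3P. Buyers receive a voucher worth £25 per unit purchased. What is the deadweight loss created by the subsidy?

Deadweight loss = £234.375

Pre-subsidy: 705 - P = -116 + 3P gives P* = 205.25, x* = 499.75.
With the rebate, buyers effectively pay Pb = Ps − 25, where Ps is the price sellers receive.
Demand in terms of Ps becomes xd = 705 − 1(Ps − 25) = 730 - Ps. Setting this equal to supply: 730 - Ps = -116 + 3Ps, so Ps = 211.5.
Buyers pay Pb = 211.5 − 25 = 186.5; x' = -116 + 3·211.5 = 518.5.
The subsidy expands output by 518.5 − 499.75 = 18.75 past the efficient level; on those units the gap between marginal cost and willingness to pay runs from 0 up to 25.
DWL = ½ × 25 × 18.75 = 234.375.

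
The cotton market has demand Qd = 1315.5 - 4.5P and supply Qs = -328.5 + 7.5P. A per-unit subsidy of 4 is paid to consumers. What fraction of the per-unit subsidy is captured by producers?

Producer share = 0.375

Pre-subsidy: 1315.5 - 4.5P = -328.5 + 7.5P gives P* = 137, Q* = 699.
With the rebate, buyers effectively pay Pb = Ps − 4, where Ps is the price sellers receive.
Demand in terms of Ps becomes Qd = 1315.5 − 4.5(Ps − 4) = 1333.5 - 4.5Ps. Setting this equal to supply: 1333.5 - 4.5Ps = -328.5 + 7.5Ps, so Ps = 138.5.
Buyers pay Pb = 138.5 − 4 = 134.5; Q' = -328.5 + 7.5·138.5 = 710.25.
Buyers' price falls by P* − Pb = 137 − 134.5 = 2.5; sellers' price rises by Ps − P* = 138.5 − 137 = 1.5.
So producers capture 1.5/4 = 0.375 of each unit of subsidy.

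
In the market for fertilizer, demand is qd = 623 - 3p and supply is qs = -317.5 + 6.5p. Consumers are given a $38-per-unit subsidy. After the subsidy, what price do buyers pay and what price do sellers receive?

Pre-subsidy: 623 - 3p = -317.5 + 6.5p gives p* = 99, q* = 326.
With the rebate, buyers effectively pay pb = ps − 38, where ps is the price sellers receive.
Demand in terms of ps becomes qd = 623 − 3(ps − 38) = 737 - 3ps. Setting this equal to supply: 737 - 3ps = -317.5 + 6.5ps, so ps = 111.
Buyers pay pb = 111 − 38 = 73; q' = -317.5 + 6.5·111 = 404.

Buyers pay $73; sellers receive $111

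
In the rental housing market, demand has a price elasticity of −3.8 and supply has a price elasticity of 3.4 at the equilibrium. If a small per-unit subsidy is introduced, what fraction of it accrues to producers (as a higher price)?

Producer share = 19/36

For a small subsidy around the equilibrium, the benefit split depends on the relative slopes, which at a point are proportional to the elasticities.
Buyer share = εs/(εs + |εd|) = 3.4/(3.4 + 3.8) = 17/36; seller share = |εd|/(εs + |εd|) = 19/36.
So producers capture 19/36 of the subsidy.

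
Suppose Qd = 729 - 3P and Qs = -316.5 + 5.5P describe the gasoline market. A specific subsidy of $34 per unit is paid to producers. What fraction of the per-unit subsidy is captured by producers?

Pre-subsidy: 729 - 3P = -316.5 + 5.5P gives P* = 123, Q* = 360.
With the subsidy, sellers receive Ps = Pb + 34 for each unit, where Pb is the price buyers pay.
Supply in terms of Pb becomes Qs = -316.5 + 5.5(Pb + 34) = -129.5 + 5.5Pb. Setting this equal to demand: 729 - 3Pb = -129.5 + 5.5Pb, so Pb = 101.
Sellers receive Ps = 101 + 34 = 135; Q' = 729 − 3·101 = 426.
Buyers' price falls by P* − Pb = 123 − 101 = 22; sellers' price rises by Ps − P* = 135 − 123 = 12.
So producers capture 12/34 = 6/17 of each unit of subsidy.

Producer share = 6/17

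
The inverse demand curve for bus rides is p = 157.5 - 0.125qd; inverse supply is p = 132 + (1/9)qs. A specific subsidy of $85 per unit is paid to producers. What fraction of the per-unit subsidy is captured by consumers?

Consumer share = 9/17

Pre-subsidy: 157.5 - 0.125q = 132 + (1/9)q gives q* = 108 and p* = 144.
With the subsidy, sellers receive ps = pb + 85 for each unit, where pb is the price buyers pay.
On the curves, pb = 157.5 - 0.125q and ps = 132 + (1/9)q; the wedge ps − pb = 85 gives 132 + (1/9)q − (157.5 - 0.125q) = 85, so q' = 468.
Then pb = 157.5 − 0.125·468 = 99 and ps = 132 + (1/9)·468 = 184.
Buyers' price falls by p* − pb = 144 − 99 = 45; sellers' price rises by ps − p* = 184 − 144 = 40.
So consumers capture 45/85 = 9/17 of each unit of subsidy.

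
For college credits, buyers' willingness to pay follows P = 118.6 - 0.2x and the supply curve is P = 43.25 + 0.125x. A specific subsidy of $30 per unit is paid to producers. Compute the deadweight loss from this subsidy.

Pre-subsidy: 118.6 - 0.2x = 43.25 + 0.125x gives x* = 3014/13 and P* = 939/13.
With the subsidy, sellers receive Ps = Pb + 30 for each unit, where Pb is the price buyers pay.
On the curves, Pb = 118.6 - 0.2x and Ps = 43.25 + 0.125x; the wedge Ps − Pb = 30 gives 43.25 + 0.125x − (118.6 - 0.2x) = 30, so x' = 4214/13.
Then Pb = 118.6 − 0.2·(4214/13) = 699/13 and Ps = 43.25 + 0.125·(4214/13) = 1089/13.
The subsidy expands output by 4214/13 − 3014/13 = 1200/13 past the efficient level; on those units the gap between marginal cost and willingness to pay runs from 0 up to 30.
DWL = ½ × 30 × 1200/13 = 18000/13.

Deadweight loss = 18000/13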